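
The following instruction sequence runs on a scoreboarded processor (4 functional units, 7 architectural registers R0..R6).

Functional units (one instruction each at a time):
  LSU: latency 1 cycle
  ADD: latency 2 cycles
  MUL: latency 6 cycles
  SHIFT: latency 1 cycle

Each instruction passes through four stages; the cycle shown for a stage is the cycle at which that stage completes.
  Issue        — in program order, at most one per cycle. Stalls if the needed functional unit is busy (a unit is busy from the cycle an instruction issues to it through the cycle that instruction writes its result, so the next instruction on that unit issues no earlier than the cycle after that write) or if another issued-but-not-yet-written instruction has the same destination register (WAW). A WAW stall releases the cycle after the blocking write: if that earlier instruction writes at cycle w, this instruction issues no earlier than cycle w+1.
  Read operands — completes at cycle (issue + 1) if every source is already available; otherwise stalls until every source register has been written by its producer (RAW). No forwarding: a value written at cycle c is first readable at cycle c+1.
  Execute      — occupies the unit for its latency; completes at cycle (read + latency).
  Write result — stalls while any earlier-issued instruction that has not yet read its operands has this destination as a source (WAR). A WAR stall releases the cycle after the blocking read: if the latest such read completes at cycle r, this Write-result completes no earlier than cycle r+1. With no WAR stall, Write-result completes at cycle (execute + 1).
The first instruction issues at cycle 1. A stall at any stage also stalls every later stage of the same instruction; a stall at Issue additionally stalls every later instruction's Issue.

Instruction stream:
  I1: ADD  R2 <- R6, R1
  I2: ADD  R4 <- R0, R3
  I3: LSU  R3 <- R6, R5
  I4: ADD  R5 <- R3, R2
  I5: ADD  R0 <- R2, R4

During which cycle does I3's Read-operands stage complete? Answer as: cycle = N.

1) issue 1, read 2, done 4, write 5
2) issue 6, read 7, done 9, write 10  <struct: ADD busy until I1 writes@5>
3) issue 7, read 8, done 9, write 10
4) issue 11, read 12, done 14, write 15  <struct: ADD busy until I2 writes@10>
5) issue 16, read 17, done 19, write 20  <struct: ADD busy until I4 writes@15>

cycle = 8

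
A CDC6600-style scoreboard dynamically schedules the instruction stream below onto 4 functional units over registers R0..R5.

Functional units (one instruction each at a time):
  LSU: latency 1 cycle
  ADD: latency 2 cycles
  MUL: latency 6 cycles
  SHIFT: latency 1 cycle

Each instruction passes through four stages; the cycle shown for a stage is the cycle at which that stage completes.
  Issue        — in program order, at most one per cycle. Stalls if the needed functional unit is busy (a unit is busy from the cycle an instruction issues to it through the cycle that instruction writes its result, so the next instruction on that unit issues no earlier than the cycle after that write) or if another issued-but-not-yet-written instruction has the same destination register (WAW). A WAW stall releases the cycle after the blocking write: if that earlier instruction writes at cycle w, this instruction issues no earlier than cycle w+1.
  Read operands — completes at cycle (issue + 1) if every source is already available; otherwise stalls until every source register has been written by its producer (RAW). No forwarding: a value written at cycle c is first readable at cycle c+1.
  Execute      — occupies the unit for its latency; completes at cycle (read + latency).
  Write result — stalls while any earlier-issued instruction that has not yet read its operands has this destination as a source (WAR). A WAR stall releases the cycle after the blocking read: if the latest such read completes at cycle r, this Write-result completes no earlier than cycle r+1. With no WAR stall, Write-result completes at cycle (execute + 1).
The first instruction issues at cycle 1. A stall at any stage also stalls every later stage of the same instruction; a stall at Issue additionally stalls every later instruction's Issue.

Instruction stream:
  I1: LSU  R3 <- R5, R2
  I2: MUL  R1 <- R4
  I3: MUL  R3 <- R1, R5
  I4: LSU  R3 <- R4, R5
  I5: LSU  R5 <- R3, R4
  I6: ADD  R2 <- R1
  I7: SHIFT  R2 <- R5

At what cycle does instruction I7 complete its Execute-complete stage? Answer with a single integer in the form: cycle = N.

[1] I1 dispatched to LSU
[2] I1 operands ready; I2 dispatched to MUL
[3] I1 complete; I2 operands ready
[4] R3←I1
[9] I2 complete
[10] R1←I2
[11] I3 dispatched to MUL
[12] I3 operands ready
[18] I3 complete
[19] R3←I3
[20] I4 dispatched to LSU
[21] I4 operands ready
[22] I4 complete
[23] R3←I4
[24] I5 dispatched to LSU
[25] I5 operands ready; I6 dispatched to ADD
[26] I5 complete; I6 operands ready
[27] R5←I5
[28] I6 complete
[29] R2←I6
[30] I7 dispatched to SHIFT
[31] I7 operands ready
[32] I7 complete
[33] R2←I7

cycle = 32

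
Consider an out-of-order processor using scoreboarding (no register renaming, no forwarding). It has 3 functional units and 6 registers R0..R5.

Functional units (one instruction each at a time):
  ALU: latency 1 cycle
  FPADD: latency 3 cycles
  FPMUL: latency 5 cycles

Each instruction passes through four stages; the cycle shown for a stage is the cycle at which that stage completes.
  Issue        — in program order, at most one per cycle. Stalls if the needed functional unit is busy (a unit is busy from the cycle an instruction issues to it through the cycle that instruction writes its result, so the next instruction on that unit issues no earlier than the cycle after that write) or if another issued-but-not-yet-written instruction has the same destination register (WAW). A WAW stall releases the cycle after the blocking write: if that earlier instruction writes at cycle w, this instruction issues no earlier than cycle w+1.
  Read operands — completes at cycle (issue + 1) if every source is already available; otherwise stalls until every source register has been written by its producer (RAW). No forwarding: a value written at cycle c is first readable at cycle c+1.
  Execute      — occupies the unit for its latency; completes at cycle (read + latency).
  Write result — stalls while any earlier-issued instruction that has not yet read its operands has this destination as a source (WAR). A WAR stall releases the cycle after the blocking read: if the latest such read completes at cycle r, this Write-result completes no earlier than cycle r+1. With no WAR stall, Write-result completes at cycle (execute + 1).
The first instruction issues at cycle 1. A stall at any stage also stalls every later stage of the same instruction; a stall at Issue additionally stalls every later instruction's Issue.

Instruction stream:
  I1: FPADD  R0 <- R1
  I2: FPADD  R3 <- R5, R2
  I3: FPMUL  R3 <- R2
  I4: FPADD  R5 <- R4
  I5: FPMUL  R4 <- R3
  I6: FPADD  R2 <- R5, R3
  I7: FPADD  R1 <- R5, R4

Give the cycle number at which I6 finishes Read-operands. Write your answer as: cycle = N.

1) issue 1, read 2, done 5, write 6
2) issue 7, read 8, done 11, write 12  <struct: FPADD busy until I1 writes@6>
3) issue 13, read 14, done 19, write 20  <WAW R3: wait I2 write@12>
4) issue 14, read 15, done 18, write 19
5) issue 21, read 22, done 27, write 28  <struct: FPMUL busy until I3 writes@20>
6) issue 22, read 23, done 26, write 27
7) issue 28, read 29, done 32, write 33  <struct: FPADD busy until I6 writes@27>

cycle = 23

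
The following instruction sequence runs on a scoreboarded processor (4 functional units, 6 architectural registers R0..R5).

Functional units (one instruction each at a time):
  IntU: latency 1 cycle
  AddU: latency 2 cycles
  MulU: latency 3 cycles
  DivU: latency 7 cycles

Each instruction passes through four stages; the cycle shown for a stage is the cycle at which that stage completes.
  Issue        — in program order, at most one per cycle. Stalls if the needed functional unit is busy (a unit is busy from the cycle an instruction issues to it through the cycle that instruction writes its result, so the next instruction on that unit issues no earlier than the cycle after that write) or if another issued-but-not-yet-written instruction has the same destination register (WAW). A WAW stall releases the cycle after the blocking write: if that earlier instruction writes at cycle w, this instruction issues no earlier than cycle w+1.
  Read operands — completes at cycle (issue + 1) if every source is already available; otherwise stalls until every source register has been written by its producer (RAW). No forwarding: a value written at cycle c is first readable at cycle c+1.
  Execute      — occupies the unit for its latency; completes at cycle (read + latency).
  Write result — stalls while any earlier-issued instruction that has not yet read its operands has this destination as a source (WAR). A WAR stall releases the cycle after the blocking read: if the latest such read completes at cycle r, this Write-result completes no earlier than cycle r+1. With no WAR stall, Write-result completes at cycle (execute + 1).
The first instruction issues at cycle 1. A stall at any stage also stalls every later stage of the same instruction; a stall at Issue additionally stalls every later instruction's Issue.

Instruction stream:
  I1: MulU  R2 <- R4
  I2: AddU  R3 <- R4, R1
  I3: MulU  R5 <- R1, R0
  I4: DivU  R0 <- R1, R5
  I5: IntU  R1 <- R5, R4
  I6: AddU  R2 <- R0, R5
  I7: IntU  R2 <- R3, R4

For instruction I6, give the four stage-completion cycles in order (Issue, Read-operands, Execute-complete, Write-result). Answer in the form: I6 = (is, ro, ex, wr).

I6 = (10, 22, 24, 25)

t=1  I1 dispatched to MulU
t=2  I1 operands ready | I2 dispatched to AddU
t=3  I2 operands ready
t=5  I1 complete | I2 complete
t=6  R2←I1 | R3←I2
t=7  I3 dispatched to MulU
t=8  I3 operands ready | I4 dispatched to DivU
t=9  I5 dispatched to IntU
t=10  I6 dispatched to AddU
t=11  I3 complete
t=12  R5←I3
t=13  I4 operands ready | I5 operands ready
t=14  I5 complete
t=15  R1←I5
t=20  I4 complete
t=21  R0←I4
t=22  I6 operands ready
t=24  I6 complete
t=25  R2←I6
t=26  I7 dispatched to IntU
t=27  I7 operands ready
t=28  I7 complete
t=29  R2←I7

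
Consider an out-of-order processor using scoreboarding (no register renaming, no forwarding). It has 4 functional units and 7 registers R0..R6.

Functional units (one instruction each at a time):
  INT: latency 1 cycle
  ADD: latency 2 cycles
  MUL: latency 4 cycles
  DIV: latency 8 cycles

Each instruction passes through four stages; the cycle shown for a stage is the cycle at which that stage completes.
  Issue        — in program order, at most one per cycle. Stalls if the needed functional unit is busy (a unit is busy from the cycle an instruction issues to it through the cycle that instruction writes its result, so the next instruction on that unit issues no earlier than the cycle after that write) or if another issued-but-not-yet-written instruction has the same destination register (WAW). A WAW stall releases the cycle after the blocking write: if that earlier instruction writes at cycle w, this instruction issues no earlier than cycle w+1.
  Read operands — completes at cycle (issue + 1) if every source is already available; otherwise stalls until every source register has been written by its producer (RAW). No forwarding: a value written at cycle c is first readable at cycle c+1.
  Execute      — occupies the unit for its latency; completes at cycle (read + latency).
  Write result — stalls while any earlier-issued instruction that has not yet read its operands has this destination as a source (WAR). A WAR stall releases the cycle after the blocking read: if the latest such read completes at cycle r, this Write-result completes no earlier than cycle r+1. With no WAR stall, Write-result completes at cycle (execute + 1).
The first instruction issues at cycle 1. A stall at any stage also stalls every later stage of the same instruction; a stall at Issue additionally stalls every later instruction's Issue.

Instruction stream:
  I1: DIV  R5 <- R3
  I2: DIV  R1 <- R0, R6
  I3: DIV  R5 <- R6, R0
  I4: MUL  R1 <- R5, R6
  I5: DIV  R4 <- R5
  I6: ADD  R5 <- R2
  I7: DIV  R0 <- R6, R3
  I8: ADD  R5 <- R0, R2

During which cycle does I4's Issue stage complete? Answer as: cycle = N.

t=1  I1→DIV
t=2  I1 RO
t=10  I1 EX
t=11  I1 WR R5
t=12  I2→DIV
t=13  I2 RO
t=21  I2 EX
t=22  I2 WR R1
t=23  I3→DIV
t=24  I3 RO, I4→MUL
t=32  I3 EX
t=33  I3 WR R5
t=34  I4 RO, I5→DIV
t=35  I5 RO, I6→ADD
t=36  I6 RO
t=38  I4 EX, I6 EX
t=39  I4 WR R1, I6 WR R5
t=43  I5 EX
t=44  I5 WR R4
t=45  I7→DIV
t=46  I7 RO, I8→ADD
t=54  I7 EX
t=55  I7 WR R0
t=56  I8 RO
t=58  I8 EX
t=59  I8 WR R5

cycle = 24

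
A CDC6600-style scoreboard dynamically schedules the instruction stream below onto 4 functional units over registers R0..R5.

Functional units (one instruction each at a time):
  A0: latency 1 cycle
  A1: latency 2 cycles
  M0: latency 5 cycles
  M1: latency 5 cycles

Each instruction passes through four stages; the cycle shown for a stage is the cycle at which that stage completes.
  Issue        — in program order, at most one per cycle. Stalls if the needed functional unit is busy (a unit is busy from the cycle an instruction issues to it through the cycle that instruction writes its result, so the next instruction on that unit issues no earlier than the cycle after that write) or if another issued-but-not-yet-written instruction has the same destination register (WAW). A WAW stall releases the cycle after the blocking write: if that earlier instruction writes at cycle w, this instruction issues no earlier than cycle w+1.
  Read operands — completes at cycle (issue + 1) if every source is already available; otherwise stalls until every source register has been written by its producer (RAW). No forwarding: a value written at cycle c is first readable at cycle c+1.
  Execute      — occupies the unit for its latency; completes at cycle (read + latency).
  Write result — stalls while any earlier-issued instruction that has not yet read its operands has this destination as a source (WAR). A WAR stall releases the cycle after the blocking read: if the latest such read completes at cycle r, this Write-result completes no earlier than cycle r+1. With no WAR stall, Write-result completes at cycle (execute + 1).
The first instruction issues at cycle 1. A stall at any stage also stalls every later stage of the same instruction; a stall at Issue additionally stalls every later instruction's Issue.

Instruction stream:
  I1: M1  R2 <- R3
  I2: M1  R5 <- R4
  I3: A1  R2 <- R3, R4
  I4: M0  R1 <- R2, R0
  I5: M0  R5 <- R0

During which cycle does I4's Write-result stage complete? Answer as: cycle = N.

  I1 | 1 | 2 | 7 | 8
  I2 | 9 | 10 | 15 | 16   struct: M1 busy until I1 writes@8
  I3 | 10 | 11 | 13 | 14
  I4 | 11 | 15 | 20 | 21   RAW R2: wait I3 write@14
  I5 | 22 | 23 | 28 | 29   struct: M0 busy until I4 writes@21

cycle = 21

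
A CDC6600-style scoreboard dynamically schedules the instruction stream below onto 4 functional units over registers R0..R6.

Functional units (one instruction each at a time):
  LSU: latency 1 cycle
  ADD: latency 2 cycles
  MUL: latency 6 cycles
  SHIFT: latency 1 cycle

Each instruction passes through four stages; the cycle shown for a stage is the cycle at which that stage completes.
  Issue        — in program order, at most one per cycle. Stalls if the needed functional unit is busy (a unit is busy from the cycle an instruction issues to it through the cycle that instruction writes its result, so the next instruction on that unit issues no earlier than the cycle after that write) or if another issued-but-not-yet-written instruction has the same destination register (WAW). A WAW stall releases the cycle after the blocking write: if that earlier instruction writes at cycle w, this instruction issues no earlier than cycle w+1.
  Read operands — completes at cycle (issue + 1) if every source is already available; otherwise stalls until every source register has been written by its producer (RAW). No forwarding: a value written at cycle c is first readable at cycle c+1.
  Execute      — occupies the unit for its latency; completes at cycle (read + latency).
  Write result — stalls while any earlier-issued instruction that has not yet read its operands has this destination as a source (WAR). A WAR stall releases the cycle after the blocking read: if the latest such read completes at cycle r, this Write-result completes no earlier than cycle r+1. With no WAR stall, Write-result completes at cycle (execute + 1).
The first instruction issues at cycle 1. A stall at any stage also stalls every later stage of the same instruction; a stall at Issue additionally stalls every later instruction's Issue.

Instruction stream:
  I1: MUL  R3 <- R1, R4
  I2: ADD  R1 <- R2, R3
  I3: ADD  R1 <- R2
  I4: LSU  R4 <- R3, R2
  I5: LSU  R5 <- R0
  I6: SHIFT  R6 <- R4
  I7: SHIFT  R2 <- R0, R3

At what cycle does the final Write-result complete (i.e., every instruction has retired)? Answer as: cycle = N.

cycle = 27

[1] issue I1 (MUL)
[2] I1 read-ops | issue I2 (ADD)
[8] I1 finished on MUL
[9] I1→R3
[10] I2 read-ops
[12] I2 finished on ADD
[13] I2→R1
[14] issue I3 (ADD)
[15] I3 read-ops | issue I4 (LSU)
[16] I4 read-ops
[17] I3 finished on ADD | I4 finished on LSU
[18] I3→R1 | I4→R4
[19] issue I5 (LSU)
[20] I5 read-ops | issue I6 (SHIFT)
[21] I5 finished on LSU | I6 read-ops
[22] I5→R5 | I6 finished on SHIFT
[23] I6→R6
[24] issue I7 (SHIFT)
[25] I7 read-ops
[26] I7 finished on SHIFT
[27] I7→R2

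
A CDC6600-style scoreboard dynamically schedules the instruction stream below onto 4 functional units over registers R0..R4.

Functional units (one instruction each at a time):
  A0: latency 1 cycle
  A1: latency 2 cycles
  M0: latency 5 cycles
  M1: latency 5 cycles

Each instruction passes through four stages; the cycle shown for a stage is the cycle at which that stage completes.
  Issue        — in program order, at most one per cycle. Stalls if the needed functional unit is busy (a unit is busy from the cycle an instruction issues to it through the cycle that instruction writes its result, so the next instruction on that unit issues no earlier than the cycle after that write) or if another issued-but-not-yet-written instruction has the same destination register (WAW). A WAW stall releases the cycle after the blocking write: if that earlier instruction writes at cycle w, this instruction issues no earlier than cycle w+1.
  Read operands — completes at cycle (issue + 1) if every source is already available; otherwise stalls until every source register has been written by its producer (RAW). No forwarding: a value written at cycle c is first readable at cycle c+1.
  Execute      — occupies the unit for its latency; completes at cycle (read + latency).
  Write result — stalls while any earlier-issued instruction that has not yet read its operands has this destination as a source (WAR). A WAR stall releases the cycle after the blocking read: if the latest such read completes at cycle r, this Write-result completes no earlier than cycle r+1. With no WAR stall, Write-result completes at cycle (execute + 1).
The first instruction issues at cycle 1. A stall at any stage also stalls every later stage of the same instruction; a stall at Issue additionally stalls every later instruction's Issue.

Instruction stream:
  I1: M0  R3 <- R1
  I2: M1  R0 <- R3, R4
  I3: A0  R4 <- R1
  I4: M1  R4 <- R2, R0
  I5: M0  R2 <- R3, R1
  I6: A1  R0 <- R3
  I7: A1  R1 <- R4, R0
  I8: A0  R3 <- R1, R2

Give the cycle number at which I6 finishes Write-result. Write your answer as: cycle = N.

cycle = 22

1) issue 1, read 2, done 7, write 8
2) issue 2, read 9, done 14, write 15  <RAW R3: wait I1 write@8>
3) issue 3, read 4, done 5, write 10  <WAR R4: wait I2 read@9>
4) issue 16, read 17, done 22, write 23  <struct: M1 busy until I2 writes@15>
5) issue 17, read 18, done 23, write 24
6) issue 18, read 19, done 21, write 22
7) issue 23, read 24, done 26, write 27  <struct: A1 busy until I6 writes@22>
8) issue 24, read 28, done 29, write 30  <RAW R1: wait I7 write@27>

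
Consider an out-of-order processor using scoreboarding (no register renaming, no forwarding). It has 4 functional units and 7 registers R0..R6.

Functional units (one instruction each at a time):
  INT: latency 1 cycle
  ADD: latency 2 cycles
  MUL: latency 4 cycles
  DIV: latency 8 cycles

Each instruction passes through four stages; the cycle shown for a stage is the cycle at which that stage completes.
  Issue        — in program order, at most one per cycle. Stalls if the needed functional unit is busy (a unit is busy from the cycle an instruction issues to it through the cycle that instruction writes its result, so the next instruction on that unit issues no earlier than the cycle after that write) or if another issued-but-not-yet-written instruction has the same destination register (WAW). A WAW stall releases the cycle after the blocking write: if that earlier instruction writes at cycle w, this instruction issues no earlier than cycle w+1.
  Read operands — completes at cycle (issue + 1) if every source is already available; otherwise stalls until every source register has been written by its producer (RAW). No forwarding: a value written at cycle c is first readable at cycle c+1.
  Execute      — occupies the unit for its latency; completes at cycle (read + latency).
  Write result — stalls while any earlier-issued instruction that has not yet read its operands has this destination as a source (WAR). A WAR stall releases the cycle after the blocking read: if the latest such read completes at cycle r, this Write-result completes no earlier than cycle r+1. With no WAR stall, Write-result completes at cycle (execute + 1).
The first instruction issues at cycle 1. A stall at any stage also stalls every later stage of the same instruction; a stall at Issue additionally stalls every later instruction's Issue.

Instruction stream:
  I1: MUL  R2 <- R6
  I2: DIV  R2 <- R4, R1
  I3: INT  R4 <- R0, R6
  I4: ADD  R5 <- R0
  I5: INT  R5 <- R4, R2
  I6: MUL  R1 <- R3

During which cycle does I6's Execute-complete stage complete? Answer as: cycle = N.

t=1  I1→MUL
t=2  I1 RO
t=6  I1 EX
t=7  I1 WR R2
t=8  I2→DIV
t=9  I2 RO · I3→INT
t=10  I3 RO · I4→ADD
t=11  I3 EX · I4 RO
t=12  I3 WR R4
t=13  I4 EX
t=14  I4 WR R5
t=15  I5→INT
t=16  I6→MUL
t=17  I2 EX · I6 RO
t=18  I2 WR R2
t=19  I5 RO
t=20  I5 EX
t=21  I5 WR R5 · I6 EX
t=22  I6 WR R1

cycle = 21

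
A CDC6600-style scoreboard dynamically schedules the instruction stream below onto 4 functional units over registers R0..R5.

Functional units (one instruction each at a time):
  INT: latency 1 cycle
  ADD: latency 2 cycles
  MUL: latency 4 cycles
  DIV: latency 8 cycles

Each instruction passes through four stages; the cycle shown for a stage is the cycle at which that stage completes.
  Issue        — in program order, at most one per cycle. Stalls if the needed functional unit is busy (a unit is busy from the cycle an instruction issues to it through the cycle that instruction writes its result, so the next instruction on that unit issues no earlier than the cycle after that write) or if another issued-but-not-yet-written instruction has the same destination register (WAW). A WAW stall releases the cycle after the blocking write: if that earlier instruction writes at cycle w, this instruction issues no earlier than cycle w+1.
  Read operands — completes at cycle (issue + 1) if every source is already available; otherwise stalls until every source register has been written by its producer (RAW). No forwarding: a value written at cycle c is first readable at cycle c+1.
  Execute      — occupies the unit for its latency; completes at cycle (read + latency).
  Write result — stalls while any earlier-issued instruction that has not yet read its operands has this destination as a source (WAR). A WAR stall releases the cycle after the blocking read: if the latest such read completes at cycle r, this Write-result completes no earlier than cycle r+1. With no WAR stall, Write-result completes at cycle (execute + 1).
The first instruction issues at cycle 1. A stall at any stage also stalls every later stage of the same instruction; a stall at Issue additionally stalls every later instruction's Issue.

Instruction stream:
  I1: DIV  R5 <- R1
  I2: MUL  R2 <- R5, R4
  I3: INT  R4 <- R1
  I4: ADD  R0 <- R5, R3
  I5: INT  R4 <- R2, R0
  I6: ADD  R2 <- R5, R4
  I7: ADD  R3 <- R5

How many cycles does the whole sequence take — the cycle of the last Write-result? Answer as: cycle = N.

  I1 | 1 | 2 | 10 | 11
  I2 | 2 | 12 | 16 | 17   RAW R5: wait I1 write@11
  I3 | 3 | 4 | 5 | 13   WAR R4: wait I2 read@12
  I4 | 4 | 12 | 14 | 15   RAW R5: wait I1 write@11
  I5 | 14 | 18 | 19 | 20   struct: INT busy until I3 writes@13 · RAW R2: wait I2 write@17
  I6 | 18 | 21 | 23 | 24   WAW R2: wait I2 write@17 · RAW R4: wait I5 write@20
  I7 | 25 | 26 | 28 | 29   struct: ADD busy until I6 writes@24

cycle = 29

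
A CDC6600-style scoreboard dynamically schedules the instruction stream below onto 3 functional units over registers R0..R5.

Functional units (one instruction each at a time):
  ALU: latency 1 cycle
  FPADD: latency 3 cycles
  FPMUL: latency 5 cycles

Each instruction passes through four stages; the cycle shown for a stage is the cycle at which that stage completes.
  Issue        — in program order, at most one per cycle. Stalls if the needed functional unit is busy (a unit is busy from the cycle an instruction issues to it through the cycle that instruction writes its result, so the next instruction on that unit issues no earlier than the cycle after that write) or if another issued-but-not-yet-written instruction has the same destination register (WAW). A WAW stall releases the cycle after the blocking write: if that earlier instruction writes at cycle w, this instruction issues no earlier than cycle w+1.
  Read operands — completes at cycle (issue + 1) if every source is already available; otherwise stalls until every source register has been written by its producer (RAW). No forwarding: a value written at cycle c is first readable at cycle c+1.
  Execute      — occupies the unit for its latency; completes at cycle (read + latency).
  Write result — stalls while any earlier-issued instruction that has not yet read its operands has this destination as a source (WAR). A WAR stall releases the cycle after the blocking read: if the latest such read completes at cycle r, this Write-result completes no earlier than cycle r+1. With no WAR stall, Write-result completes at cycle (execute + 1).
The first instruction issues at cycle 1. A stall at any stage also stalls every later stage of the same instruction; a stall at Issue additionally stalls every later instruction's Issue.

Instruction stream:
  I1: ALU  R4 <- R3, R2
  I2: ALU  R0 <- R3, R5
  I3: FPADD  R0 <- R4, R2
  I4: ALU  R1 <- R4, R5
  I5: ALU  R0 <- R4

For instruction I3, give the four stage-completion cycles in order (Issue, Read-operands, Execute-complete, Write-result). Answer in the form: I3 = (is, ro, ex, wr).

I3 = (9, 10, 13, 14)

t=1  I1→ALU
t=2  I1 RO
t=3  I1 EX
t=4  I1 WR R4
t=5  I2→ALU
t=6  I2 RO
t=7  I2 EX
t=8  I2 WR R0
t=9  I3→FPADD
t=10  I3 RO · I4→ALU
t=11  I4 RO
t=12  I4 EX
t=13  I3 EX · I4 WR R1
t=14  I3 WR R0
t=15  I5→ALU
t=16  I5 RO
t=17  I5 EX
t=18  I5 WR R0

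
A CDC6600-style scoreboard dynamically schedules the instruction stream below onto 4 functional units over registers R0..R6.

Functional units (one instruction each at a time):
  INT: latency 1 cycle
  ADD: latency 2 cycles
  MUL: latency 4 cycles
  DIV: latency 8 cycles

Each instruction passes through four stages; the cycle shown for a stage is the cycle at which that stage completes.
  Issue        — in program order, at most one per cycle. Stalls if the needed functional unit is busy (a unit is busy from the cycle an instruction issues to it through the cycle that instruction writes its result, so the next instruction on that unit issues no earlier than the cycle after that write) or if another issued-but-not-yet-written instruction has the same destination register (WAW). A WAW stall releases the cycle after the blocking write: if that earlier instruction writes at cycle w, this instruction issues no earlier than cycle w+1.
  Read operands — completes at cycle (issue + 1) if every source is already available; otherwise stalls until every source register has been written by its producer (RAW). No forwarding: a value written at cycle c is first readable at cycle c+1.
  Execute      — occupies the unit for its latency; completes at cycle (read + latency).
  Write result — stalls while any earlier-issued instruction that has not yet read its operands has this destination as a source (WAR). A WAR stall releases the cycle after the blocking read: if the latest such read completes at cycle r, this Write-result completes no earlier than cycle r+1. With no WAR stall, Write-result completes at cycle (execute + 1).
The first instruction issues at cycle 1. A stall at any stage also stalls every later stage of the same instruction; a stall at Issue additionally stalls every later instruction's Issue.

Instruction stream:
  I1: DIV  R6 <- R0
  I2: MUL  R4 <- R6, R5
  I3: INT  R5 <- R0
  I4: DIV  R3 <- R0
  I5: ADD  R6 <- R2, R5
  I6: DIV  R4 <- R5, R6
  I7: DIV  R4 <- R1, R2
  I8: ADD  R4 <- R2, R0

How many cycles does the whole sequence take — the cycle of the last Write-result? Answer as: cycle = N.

cycle = 49

t=1  I1 issues→DIV
t=2  I1 reads | I2 issues→MUL
t=3  I3 issues→INT
t=4  I3 reads
t=5  I3 exec-done
t=10  I1 exec-done
t=11  I1 writes R6
t=12  I2 reads | I4 issues→DIV
t=13  I3 writes R5 | I4 reads | I5 issues→ADD
t=14  I5 reads
t=16  I2 exec-done | I5 exec-done
t=17  I2 writes R4 | I5 writes R6
t=21  I4 exec-done
t=22  I4 writes R3
t=23  I6 issues→DIV
t=24  I6 reads
t=32  I6 exec-done
t=33  I6 writes R4
t=34  I7 issues→DIV
t=35  I7 reads
t=43  I7 exec-done
t=44  I7 writes R4
t=45  I8 issues→ADD
t=46  I8 reads
t=48  I8 exec-done
t=49  I8 writes R4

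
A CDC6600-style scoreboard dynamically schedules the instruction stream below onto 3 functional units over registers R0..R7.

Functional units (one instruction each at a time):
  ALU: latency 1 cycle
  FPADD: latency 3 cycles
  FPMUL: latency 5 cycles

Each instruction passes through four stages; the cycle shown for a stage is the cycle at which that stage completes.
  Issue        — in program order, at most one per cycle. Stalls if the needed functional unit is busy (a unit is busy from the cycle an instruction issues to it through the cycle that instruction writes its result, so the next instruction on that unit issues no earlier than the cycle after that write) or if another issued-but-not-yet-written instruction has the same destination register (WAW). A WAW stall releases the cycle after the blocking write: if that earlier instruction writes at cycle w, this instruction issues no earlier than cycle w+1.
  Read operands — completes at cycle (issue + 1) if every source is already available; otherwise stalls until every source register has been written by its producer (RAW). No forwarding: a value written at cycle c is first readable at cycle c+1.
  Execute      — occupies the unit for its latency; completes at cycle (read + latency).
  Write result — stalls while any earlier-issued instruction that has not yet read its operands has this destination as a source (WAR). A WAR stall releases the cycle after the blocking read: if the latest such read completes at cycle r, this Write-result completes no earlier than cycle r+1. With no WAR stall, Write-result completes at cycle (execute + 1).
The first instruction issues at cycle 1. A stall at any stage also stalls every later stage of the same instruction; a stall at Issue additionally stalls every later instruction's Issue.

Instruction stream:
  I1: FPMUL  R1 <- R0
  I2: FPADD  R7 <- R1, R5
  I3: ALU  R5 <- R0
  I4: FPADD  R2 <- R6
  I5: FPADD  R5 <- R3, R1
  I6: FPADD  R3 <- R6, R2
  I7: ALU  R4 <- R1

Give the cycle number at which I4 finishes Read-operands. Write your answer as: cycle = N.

c1: I1 dispatched to FPMUL
c2: I1 operands ready; I2 dispatched to FPADD
c3: I3 dispatched to ALU
c4: I3 operands ready
c5: I3 complete
c7: I1 complete
c8: R1←I1
c9: I2 operands ready
c10: R5←I3
c12: I2 complete
c13: R7←I2
c14: I4 dispatched to FPADD
c15: I4 operands ready
c18: I4 complete
c19: R2←I4
c20: I5 dispatched to FPADD
c21: I5 operands ready
c24: I5 complete
c25: R5←I5
c26: I6 dispatched to FPADD
c27: I6 operands ready; I7 dispatched to ALU
c28: I7 operands ready
c29: I7 complete
c30: I6 complete; R4←I7
c31: R3←I6

cycle = 15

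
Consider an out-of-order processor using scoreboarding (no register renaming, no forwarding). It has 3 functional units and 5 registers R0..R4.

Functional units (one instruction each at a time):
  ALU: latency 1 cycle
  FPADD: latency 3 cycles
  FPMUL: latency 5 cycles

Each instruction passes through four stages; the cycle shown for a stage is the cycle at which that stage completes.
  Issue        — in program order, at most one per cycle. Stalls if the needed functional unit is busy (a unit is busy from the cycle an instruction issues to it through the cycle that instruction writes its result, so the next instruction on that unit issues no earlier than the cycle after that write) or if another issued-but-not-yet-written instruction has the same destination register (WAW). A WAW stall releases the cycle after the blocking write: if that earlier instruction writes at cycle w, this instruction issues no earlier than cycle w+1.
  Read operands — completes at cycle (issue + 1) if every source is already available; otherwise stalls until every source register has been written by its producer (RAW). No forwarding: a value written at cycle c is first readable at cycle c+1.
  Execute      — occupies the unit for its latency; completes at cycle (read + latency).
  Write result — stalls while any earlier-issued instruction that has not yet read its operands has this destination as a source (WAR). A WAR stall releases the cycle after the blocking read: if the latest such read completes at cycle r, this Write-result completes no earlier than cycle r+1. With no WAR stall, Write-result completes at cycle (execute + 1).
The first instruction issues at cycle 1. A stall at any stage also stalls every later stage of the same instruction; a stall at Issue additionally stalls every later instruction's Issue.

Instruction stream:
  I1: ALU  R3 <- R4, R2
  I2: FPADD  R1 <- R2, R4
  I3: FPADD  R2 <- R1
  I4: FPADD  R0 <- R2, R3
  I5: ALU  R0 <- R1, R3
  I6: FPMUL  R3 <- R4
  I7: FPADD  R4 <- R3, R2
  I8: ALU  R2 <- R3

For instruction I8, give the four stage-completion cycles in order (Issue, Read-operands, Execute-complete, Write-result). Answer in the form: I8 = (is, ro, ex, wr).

  I1 | 1 | 2 | 3 | 4
  I2 | 2 | 3 | 6 | 7
  I3 | 8 | 9 | 12 | 13   struct: FPADD busy until I2 writes@7
  I4 | 14 | 15 | 18 | 19   struct: FPADD busy until I3 writes@13
  I5 | 20 | 21 | 22 | 23   WAW R0: wait I4 write@19
  I6 | 21 | 22 | 27 | 28
  I7 | 22 | 29 | 32 | 33   RAW R3: wait I6 write@28
  I8 | 24 | 29 | 30 | 31   struct: ALU busy until I5 writes@23 · RAW R3: wait I6 write@28

I8 = (24, 29, 30, 31)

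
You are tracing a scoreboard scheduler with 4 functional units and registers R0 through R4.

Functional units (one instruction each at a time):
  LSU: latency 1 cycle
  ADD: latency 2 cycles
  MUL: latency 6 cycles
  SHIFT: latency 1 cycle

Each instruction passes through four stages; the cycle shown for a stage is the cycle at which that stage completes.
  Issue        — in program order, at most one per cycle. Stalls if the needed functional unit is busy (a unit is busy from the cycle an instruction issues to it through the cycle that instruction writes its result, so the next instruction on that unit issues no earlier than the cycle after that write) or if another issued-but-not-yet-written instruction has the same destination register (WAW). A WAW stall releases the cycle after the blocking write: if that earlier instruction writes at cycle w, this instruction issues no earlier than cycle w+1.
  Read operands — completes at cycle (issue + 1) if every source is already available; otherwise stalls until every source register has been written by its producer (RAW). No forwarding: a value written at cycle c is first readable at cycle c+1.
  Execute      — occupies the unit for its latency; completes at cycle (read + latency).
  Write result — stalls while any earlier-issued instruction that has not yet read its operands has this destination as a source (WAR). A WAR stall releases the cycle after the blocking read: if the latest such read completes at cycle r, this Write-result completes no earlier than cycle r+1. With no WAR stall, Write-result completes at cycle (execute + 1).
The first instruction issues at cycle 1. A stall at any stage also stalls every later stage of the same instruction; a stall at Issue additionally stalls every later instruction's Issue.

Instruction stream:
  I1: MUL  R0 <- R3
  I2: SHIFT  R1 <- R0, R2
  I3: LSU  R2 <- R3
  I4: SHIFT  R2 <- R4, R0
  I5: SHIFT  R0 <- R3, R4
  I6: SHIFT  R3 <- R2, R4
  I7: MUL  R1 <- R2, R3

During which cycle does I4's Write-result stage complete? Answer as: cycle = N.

c1: I1→MUL
c2: I1 RO; I2→SHIFT
c3: I3→LSU
c4: I3 RO
c5: I3 EX
c8: I1 EX
c9: I1 WR R0
c10: I2 RO
c11: I2 EX; I3 WR R2
c12: I2 WR R1
c13: I4→SHIFT
c14: I4 RO
c15: I4 EX
c16: I4 WR R2
c17: I5→SHIFT
c18: I5 RO
c19: I5 EX
c20: I5 WR R0
c21: I6→SHIFT
c22: I6 RO; I7→MUL
c23: I6 EX
c24: I6 WR R3
c25: I7 RO
c31: I7 EX
c32: I7 WR R1

cycle = 16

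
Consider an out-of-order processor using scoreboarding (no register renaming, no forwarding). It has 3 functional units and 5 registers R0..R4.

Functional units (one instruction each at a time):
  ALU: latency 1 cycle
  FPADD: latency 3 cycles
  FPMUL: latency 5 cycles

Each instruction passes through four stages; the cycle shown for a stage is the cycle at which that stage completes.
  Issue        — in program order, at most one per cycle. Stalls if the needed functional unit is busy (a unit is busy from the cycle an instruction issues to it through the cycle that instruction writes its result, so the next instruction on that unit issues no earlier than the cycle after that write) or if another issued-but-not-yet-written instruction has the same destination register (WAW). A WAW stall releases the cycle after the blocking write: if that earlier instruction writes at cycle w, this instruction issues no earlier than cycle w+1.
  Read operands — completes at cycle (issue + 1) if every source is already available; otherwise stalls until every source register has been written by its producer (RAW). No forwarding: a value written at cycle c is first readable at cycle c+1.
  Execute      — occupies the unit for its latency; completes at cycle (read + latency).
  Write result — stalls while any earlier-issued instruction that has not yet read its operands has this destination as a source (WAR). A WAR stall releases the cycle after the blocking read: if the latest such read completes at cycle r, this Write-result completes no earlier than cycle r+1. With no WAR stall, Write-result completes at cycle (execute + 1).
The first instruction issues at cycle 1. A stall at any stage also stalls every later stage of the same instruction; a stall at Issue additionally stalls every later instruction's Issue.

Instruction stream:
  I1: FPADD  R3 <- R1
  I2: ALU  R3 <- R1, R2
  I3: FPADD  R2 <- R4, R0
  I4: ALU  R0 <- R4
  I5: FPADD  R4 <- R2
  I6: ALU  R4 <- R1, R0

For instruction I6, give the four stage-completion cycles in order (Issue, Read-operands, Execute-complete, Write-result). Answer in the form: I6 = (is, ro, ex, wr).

I1 -> (1, 2, 5, 6)
I2 -> (7, 8, 9, 10)  // WAW R3: wait I1 write@6
I3 -> (8, 9, 12, 13)
I4 -> (11, 12, 13, 14)  // struct: ALU busy until I2 writes@10
I5 -> (14, 15, 18, 19)  // struct: FPADD busy until I3 writes@13
I6 -> (20, 21, 22, 23)  // WAW R4: wait I5 write@19

I6 = (20, 21, 22, 23)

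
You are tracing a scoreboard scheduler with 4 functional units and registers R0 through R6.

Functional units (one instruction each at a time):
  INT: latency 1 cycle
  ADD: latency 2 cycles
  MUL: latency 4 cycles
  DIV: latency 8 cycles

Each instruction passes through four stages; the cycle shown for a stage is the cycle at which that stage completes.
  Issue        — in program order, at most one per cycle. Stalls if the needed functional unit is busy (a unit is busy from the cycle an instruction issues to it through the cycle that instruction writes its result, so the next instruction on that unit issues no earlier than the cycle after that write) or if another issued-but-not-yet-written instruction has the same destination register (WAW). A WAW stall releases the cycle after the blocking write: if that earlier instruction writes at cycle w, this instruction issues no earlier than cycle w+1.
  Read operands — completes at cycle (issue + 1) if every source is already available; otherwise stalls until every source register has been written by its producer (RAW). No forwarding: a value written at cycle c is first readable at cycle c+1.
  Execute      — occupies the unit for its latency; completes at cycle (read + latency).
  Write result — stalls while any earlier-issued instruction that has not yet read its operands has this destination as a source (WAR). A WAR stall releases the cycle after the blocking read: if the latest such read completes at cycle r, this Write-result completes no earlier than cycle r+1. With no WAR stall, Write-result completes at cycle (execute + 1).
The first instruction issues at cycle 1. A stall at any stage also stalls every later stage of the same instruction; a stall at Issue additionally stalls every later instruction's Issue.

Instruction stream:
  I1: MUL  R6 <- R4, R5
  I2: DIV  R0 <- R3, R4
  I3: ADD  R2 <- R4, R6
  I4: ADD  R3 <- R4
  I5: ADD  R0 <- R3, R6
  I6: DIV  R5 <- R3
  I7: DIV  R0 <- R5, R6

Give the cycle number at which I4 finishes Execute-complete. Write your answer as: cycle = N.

cycle = 15

[I1] 1/2/6/7
[I2] 2/3/11/12
[I3] 3/8/10/11  (RAW R6: wait I1 write@7)
[I4] 12/13/15/16  (struct: ADD busy until I3 writes@11)
[I5] 17/18/20/21  (struct: ADD busy until I4 writes@16)
[I6] 18/19/27/28
[I7] 29/30/38/39  (struct: DIV busy until I6 writes@28)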